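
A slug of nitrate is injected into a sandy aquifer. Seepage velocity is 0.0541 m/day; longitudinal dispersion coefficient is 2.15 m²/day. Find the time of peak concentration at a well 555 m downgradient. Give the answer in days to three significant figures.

9550 days

For the 1D instantaneous-source solution, setting ∂C/∂t = 0 at fixed x gives v²t² + 2Dt − x² = 0, so t = (√(D² + v²x²) − D)/v².
√(D² + v²x²) = √(2.15² + 0.0541² × 555²) = 30.10; v² = 0.00292681.
t = (30.10 − 2.15)/0.00292681 = 9550 days (vs. the pure-advection estimate x/v = 10300 d).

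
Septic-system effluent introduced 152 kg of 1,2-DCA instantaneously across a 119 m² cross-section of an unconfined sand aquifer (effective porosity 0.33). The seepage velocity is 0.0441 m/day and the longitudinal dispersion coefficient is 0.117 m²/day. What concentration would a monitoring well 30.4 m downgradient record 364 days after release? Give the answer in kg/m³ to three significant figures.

For an instantaneous plane source, C(x,t) = M/(n_e·A·√(4πDt)) · exp(−(x−vt)²/(4Dt)), with n_e·A the pore (flow) area.
Plume center vt = 0.0441 × 364 = 16.0524 m, so the well at 30.4 m is 14.3476 m downgradient of the peak.
√(4πDt) = 23.13 m, giving peak height M/(n_e·A·√(4πDt)) = 152/(0.33 × 119 × 23.13) = 0.1673 kg/m³.
(x−vt)²/(4Dt) = (14.3476)²/(4 × 0.117 × 364) = 1.208; exp(−1.208) = 0.2988.
C = 0.1673 × 0.2988 = 0.0500 kg/m³.

0.0500 kg/m³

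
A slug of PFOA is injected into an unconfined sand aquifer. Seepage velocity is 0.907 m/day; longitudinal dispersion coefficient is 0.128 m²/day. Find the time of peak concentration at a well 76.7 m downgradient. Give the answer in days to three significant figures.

84.4 days

For the 1D instantaneous-source solution, setting ∂C/∂t = 0 at fixed x gives v²t² + 2Dt − x² = 0, so t = (√(D² + v²x²) − D)/v².
√(D² + v²x²) = √(0.128² + 0.907² × 76.7²) = 69.57; v² = 0.822649.
t = (69.57 − 0.128)/0.822649 = 84.4 days (vs. the pure-advection estimate x/v = 84.6 d).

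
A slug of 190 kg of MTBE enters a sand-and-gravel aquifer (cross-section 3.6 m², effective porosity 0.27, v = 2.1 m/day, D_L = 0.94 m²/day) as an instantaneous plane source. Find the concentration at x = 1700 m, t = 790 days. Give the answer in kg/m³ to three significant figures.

For an instantaneous plane source, C(x,t) = M/(n_e·A·√(4πDt)) · exp(−(x−vt)²/(4Dt)), with n_e·A the pore (flow) area.
Plume center vt = 2.1 × 790 = 1659 m, so the well at 1700 m is 41 m downgradient of the peak.
√(4πDt) = 96.60 m, giving peak height M/(n_e·A·√(4πDt)) = 190/(0.27 × 3.6 × 96.60) = 2.024 kg/m³.
(x−vt)²/(4Dt) = (41)²/(4 × 0.94 × 790) = 0.5659; exp(−0.5659) = 0.5678.
C = 2.024 × 0.5678 = 1.15 kg/m³.

1.15 kg/m³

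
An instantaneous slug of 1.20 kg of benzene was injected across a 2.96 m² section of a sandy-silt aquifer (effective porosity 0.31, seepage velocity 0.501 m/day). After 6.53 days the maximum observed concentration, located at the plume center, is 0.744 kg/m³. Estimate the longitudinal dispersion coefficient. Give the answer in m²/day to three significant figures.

0.0377 m²/day

At the plume center C_max = M/(n_e·A·√(4πDt)), so D = M²/(4πt·(n_e·A·C_max)²).
n_e·A·C_max = 0.31 × 2.96 × 0.744 = 0.6827 kg/m.
D = 1.20²/(4π × 6.53 × 0.6827²) = 0.0377 m²/day.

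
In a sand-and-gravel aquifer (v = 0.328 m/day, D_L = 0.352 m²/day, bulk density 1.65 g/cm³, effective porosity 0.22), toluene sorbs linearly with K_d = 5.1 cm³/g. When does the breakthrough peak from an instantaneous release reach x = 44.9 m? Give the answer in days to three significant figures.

Retardation factor R = 1 + ρ_b·K_d/n = 1 + 1.65 × 5.1/0.22 = 39.25.
Sorption retards both mechanisms: v_R = v/R = 0.008357 m/day, D_R = D/R = 0.008968 m²/day.
Peak time from v_R²t² + 2D_R t − x² = 0: t = (√(D_R² + v_R²x²) − D_R)/v_R².
√(D_R² + v_R²x²) = √(0.008968² + 0.008357² × 44.9²) = 0.3753; v_R² = 6.984e-05.
t = (0.3753 − 0.008968)/6.984e-05 = 5250 days.

5250 days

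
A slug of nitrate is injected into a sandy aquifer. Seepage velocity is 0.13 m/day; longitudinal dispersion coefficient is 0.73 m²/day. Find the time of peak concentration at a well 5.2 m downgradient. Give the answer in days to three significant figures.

15.7 days

For the 1D instantaneous-source solution, setting ∂C/∂t = 0 at fixed x gives v²t² + 2Dt − x² = 0, so t = (√(D² + v²x²) − D)/v².
√(D² + v²x²) = √(0.73² + 0.13² × 5.2²) = 0.9949; v² = 0.0169.
t = (0.9949 − 0.73)/0.0169 = 15.7 days (vs. the pure-advection estimate x/v = 40.0 d).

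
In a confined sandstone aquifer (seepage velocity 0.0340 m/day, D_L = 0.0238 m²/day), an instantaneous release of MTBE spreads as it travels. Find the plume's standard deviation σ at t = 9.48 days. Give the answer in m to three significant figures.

Dispersive spreading gives a Gaussian with σ² = 2Dt; advection only shifts the center.
σ = √(2 × 0.0238 × 9.48) = 0.672 m.

0.672 m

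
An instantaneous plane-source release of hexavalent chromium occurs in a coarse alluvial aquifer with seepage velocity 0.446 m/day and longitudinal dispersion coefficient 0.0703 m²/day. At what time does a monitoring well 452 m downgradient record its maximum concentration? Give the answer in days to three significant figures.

For the 1D instantaneous-source solution, setting ∂C/∂t = 0 at fixed x gives v²t² + 2Dt − x² = 0, so t = (√(D² + v²x²) − D)/v².
√(D² + v²x²) = √(0.0703² + 0.446² × 452²) = 201.6; v² = 0.198916.
t = (201.6 − 0.0703)/0.198916 = 1010 days (vs. the pure-advection estimate x/v = 1010 d).

1010 days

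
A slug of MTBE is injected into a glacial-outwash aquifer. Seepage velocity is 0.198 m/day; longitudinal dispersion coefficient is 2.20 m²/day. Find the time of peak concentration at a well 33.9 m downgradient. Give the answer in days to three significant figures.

For the 1D instantaneous-source solution, setting ∂C/∂t = 0 at fixed x gives v²t² + 2Dt − x² = 0, so t = (√(D² + v²x²) − D)/v².
√(D² + v²x²) = √(2.20² + 0.198² × 33.9²) = 7.064; v² = 0.039204.
t = (7.064 − 2.20)/0.039204 = 124 days (vs. the pure-advection estimate x/v = 171 d).

124 days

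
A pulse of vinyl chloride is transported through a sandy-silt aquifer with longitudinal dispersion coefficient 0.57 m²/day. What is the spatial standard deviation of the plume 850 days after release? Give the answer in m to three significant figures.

Dispersive spreading gives a Gaussian with σ² = 2Dt; advection only shifts the center.
σ = √(2 × 0.57 × 850) = 31.1 m.

31.1 m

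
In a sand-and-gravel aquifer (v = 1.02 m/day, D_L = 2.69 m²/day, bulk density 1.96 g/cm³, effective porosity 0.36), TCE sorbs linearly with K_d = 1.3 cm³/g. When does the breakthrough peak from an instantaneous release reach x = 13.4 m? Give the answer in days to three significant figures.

87.3 days

Retardation factor R = 1 + ρ_b·K_d/n = 1 + 1.96 × 1.3/0.36 = 8.078.
Sorption retards both mechanisms: v_R = v/R = 0.1263 m/day, D_R = D/R = 0.3330 m²/day.
Peak time from v_R²t² + 2D_R t − x² = 0: t = (√(D_R² + v_R²x²) − D_R)/v_R².
√(D_R² + v_R²x²) = √(0.3330² + 0.1263² × 13.4²) = 1.725; v_R² = 0.01595.
t = (1.725 − 0.3330)/0.01595 = 87.3 days.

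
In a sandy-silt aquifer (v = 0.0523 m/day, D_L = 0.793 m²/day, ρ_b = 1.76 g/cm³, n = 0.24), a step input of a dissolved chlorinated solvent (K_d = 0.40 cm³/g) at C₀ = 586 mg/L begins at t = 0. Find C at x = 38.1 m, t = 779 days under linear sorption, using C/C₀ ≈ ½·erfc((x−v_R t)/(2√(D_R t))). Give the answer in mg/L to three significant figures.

Retardation factor R = 1 + ρ_b·K_d/n = 1 + 1.76 × 0.40/0.24 = 3.933.
Sorption retards both mechanisms: v_R = v/R = 0.01330 m/day, D_R = D/R = 0.2016 m²/day.
v_R·t = 0.01330 × 779 = 10.3607 m; 2√(D_R t) = 25.06 m; argument = (38.1 − 10.3607)/25.06 = 1.107.
C = C₀ × ½·erfc(1.107) = 586 × 0.05873 = 34.4 mg/L.

34.4 mg/L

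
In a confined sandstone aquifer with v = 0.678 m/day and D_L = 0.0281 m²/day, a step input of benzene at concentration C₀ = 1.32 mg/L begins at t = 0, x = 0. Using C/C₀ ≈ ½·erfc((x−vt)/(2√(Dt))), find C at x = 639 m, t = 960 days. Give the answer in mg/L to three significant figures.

1.25 mg/L

For a continuous step input, C/C₀ ≈ ½·erfc((x−vt)/(2√(Dt))).
vt = 0.678 × 960 = 650.88 m and 2√(Dt) = 2√(0.0281 × 960) = 10.39 m.
Argument (x−vt)/(2√(Dt)) = (639 − 650.88)/10.39 = -1.143; ½·erfc(-1.143) = 0.9470.
C = 1.32 × 0.9470 = 1.25 mg/L.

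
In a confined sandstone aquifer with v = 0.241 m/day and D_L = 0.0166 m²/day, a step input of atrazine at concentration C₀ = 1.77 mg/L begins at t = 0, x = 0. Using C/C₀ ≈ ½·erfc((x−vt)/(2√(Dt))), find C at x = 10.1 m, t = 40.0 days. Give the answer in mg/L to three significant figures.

For a continuous step input, C/C₀ ≈ ½·erfc((x−vt)/(2√(Dt))).
vt = 0.241 × 40.0 = 9.64 m and 2√(Dt) = 2√(0.0166 × 40.0) = 1.630 m.
Argument (x−vt)/(2√(Dt)) = (10.1 − 9.64)/1.630 = 0.2822; ½·erfc(0.2822) = 0.3449.
C = 1.77 × 0.3449 = 0.610 mg/L.

0.610 mg/L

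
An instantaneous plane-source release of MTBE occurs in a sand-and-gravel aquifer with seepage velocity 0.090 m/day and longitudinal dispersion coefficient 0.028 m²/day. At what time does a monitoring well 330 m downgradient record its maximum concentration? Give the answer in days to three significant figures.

For the 1D instantaneous-source solution, setting ∂C/∂t = 0 at fixed x gives v²t² + 2Dt − x² = 0, so t = (√(D² + v²x²) − D)/v².
√(D² + v²x²) = √(0.028² + 0.090² × 330²) = 29.70; v² = 0.0081.
t = (29.70 − 0.028)/0.0081 = 3660 days (vs. the pure-advection estimate x/v = 3670 d).

3660 days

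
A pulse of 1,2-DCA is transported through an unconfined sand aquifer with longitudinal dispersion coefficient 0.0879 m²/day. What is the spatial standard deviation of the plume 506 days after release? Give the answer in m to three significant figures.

Dispersive spreading gives a Gaussian with σ² = 2Dt; advection only shifts the center.
σ = √(2 × 0.0879 × 506) = 9.43 m.

9.43 m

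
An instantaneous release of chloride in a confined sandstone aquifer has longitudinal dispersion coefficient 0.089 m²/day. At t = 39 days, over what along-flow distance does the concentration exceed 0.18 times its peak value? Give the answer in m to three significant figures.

The plume is Gaussian with σ = √(2Dt) = √(2 × 0.089 × 39) = 2.635 m.
C/C_peak = exp(−Δx²/(2σ²)) = 0.18 ⇒ Δx = σ·√(−2 ln 0.18) = 2.635 × 1.852 = 4.880 m.
Width = 2Δx = 9.76 m.

9.76 m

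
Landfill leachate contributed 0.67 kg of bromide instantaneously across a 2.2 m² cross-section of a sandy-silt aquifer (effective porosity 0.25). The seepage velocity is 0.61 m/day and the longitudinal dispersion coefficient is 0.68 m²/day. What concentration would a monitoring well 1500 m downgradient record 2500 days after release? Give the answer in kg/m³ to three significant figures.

For an instantaneous plane source, C(x,t) = M/(n_e·A·√(4πDt)) · exp(−(x−vt)²/(4Dt)), with n_e·A the pore (flow) area.
Plume center vt = 0.61 × 2500 = 1525 m, so the well at 1500 m is 25 m upgradient of the peak.
√(4πDt) = 146.2 m, giving peak height M/(n_e·A·√(4πDt)) = 0.67/(0.25 × 2.2 × 146.2) = 0.008332 kg/m³.
(x−vt)²/(4Dt) = (-25)²/(4 × 0.68 × 2500) = 0.09191; exp(−0.09191) = 0.9122.
C = 0.008332 × 0.9122 = 0.00760 kg/m³.

0.00760 kg/m³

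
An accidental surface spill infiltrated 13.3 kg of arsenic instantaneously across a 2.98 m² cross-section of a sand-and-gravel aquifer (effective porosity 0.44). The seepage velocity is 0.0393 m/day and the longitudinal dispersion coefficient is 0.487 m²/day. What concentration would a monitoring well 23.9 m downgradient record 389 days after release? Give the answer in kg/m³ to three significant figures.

For an instantaneous plane source, C(x,t) = M/(n_e·A·√(4πDt)) · exp(−(x−vt)²/(4Dt)), with n_e·A the pore (flow) area.
Plume center vt = 0.0393 × 389 = 15.2877 m, so the well at 23.9 m is 8.6123 m downgradient of the peak.
√(4πDt) = 48.79 m, giving peak height M/(n_e·A·√(4πDt)) = 13.3/(0.44 × 2.98 × 48.79) = 0.2079 kg/m³.
(x−vt)²/(4Dt) = (8.6123)²/(4 × 0.487 × 389) = 0.09788; exp(−0.09788) = 0.9068.
C = 0.2079 × 0.9068 = 0.189 kg/m³.

0.189 kg/m³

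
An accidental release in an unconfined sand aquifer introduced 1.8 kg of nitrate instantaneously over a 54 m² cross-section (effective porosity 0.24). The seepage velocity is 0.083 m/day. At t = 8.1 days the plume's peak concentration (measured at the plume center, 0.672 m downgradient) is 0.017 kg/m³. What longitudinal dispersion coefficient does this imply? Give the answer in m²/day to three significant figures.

At the plume center C_max = M/(n_e·A·√(4πDt)), so D = M²/(4πt·(n_e·A·C_max)²).
n_e·A·C_max = 0.24 × 54 × 0.017 = 0.2203 kg/m.
D = 1.8²/(4π × 8.1 × 0.2203²) = 0.656 m²/day.

0.656 m²/day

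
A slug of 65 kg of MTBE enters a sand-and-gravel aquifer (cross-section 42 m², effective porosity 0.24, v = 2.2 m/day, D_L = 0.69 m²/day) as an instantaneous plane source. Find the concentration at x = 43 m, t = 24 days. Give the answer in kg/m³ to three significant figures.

0.105 kg/m³

For an instantaneous plane source, C(x,t) = M/(n_e·A·√(4πDt)) · exp(−(x−vt)²/(4Dt)), with n_e·A the pore (flow) area.
Plume center vt = 2.2 × 24 = 52.8 m, so the well at 43 m is 9.8 m upgradient of the peak.
√(4πDt) = 14.43 m, giving peak height M/(n_e·A·√(4πDt)) = 65/(0.24 × 42 × 14.43) = 0.4469 kg/m³.
(x−vt)²/(4Dt) = (-9.8)²/(4 × 0.69 × 24) = 1.450; exp(−1.450) = 0.2346.
C = 0.4469 × 0.2346 = 0.105 kg/m³.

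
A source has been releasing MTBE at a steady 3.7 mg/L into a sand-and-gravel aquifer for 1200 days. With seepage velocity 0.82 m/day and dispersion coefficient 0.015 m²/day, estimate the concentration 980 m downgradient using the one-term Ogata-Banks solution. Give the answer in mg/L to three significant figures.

2.77 mg/L

For a continuous step input, C/C₀ ≈ ½·erfc((x−vt)/(2√(Dt))).
vt = 0.82 × 1200 = 984 m and 2√(Dt) = 2√(0.015 × 1200) = 8.485 m.
Argument (x−vt)/(2√(Dt)) = (980 − 984)/8.485 = -0.4714; ½·erfc(-0.4714) = 0.7475.
C = 3.7 × 0.7475 = 2.77 mg/L.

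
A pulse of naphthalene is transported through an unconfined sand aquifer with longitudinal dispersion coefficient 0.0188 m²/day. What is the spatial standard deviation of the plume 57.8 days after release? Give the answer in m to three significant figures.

1.47 m

Dispersive spreading gives a Gaussian with σ² = 2Dt; advection only shifts the center.
σ = √(2 × 0.0188 × 57.8) = 1.47 m.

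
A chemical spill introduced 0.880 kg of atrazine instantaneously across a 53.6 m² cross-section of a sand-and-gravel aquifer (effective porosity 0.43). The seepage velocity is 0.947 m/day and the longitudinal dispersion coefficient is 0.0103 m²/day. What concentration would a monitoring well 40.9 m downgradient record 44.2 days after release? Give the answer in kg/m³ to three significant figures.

For an instantaneous plane source, C(x,t) = M/(n_e·A·√(4πDt)) · exp(−(x−vt)²/(4Dt)), with n_e·A the pore (flow) area.
Plume center vt = 0.947 × 44.2 = 41.8574 m, so the well at 40.9 m is 0.9574 m upgradient of the peak.
√(4πDt) = 2.392 m, giving peak height M/(n_e·A·√(4πDt)) = 0.880/(0.43 × 53.6 × 2.392) = 0.01596 kg/m³.
(x−vt)²/(4Dt) = (-0.9574)²/(4 × 0.0103 × 44.2) = 0.5033; exp(−0.5033) = 0.6045.
C = 0.01596 × 0.6045 = 0.00965 kg/m³.

0.00965 kg/m³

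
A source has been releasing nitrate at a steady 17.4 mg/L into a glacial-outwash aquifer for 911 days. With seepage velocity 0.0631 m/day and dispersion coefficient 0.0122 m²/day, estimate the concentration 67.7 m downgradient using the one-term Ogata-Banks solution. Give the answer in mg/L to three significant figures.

For a continuous step input, C/C₀ ≈ ½·erfc((x−vt)/(2√(Dt))).
vt = 0.0631 × 911 = 57.4841 m and 2√(Dt) = 2√(0.0122 × 911) = 6.668 m.
Argument (x−vt)/(2√(Dt)) = (67.7 − 57.4841)/6.668 = 1.532; ½·erfc(1.532) = 0.01513.
C = 17.4 × 0.01513 = 0.263 mg/L.

0.263 mg/L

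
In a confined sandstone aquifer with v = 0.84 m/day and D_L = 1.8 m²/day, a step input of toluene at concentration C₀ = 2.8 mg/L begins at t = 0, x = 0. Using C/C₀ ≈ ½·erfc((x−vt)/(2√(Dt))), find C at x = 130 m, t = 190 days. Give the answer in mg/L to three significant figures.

For a continuous step input, C/C₀ ≈ ½·erfc((x−vt)/(2√(Dt))).
vt = 0.84 × 190 = 159.6 m and 2√(Dt) = 2√(1.8 × 190) = 36.99 m.
Argument (x−vt)/(2√(Dt)) = (130 − 159.6)/36.99 = -0.8002; ½·erfc(-0.8002) = 0.8711.
C = 2.8 × 0.8711 = 2.44 mg/L.

2.44 mg/L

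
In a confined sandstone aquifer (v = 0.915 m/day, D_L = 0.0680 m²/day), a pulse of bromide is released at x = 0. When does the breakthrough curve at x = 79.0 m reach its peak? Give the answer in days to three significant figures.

For the 1D instantaneous-source solution, setting ∂C/∂t = 0 at fixed x gives v²t² + 2Dt − x² = 0, so t = (√(D² + v²x²) − D)/v².
√(D² + v²x²) = √(0.0680² + 0.915² × 79.0²) = 72.29; v² = 0.837225.
t = (72.29 − 0.0680)/0.837225 = 86.3 days (vs. the pure-advection estimate x/v = 86.3 d).

86.3 days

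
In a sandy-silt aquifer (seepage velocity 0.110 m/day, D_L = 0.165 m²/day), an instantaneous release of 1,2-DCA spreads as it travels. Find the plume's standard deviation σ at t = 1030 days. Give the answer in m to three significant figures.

Dispersive spreading gives a Gaussian with σ² = 2Dt; advection only shifts the center.
σ = √(2 × 0.165 × 1030) = 18.4 m.

18.4 m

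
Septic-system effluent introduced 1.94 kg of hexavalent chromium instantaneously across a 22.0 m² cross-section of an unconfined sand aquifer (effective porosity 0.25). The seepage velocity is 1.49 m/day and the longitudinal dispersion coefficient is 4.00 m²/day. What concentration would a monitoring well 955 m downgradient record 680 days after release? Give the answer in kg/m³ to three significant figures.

0.00140 kg/m³

For an instantaneous plane source, C(x,t) = M/(n_e·A·√(4πDt)) · exp(−(x−vt)²/(4Dt)), with n_e·A the pore (flow) area.
Plume center vt = 1.49 × 680 = 1013.2 m, so the well at 955 m is 58.2 m upgradient of the peak.
√(4πDt) = 184.9 m, giving peak height M/(n_e·A·√(4πDt)) = 1.94/(0.25 × 22.0 × 184.9) = 0.001908 kg/m³.
(x−vt)²/(4Dt) = (-58.2)²/(4 × 4.00 × 680) = 0.3113; exp(−0.3113) = 0.7325.
C = 0.001908 × 0.7325 = 0.00140 kg/m³.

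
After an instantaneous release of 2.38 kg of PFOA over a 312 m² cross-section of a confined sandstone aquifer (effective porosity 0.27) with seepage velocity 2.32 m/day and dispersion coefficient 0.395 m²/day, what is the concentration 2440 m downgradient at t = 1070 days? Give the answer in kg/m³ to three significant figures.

For an instantaneous plane source, C(x,t) = M/(n_e·A·√(4πDt)) · exp(−(x−vt)²/(4Dt)), with n_e·A the pore (flow) area.
Plume center vt = 2.32 × 1070 = 2482.4 m, so the well at 2440 m is 42.4 m upgradient of the peak.
√(4πDt) = 72.88 m, giving peak height M/(n_e·A·√(4πDt)) = 2.38/(0.27 × 312 × 72.88) = 0.0003877 kg/m³.
(x−vt)²/(4Dt) = (-42.4)²/(4 × 0.395 × 1070) = 1.063; exp(−1.063) = 0.3454.
C = 0.0003877 × 0.3454 = 0.000134 kg/m³.

0.000134 kg/m³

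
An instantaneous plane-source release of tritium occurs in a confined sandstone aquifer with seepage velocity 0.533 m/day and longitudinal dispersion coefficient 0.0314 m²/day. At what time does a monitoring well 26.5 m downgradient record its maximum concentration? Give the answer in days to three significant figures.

49.6 days

For the 1D instantaneous-source solution, setting ∂C/∂t = 0 at fixed x gives v²t² + 2Dt − x² = 0, so t = (√(D² + v²x²) − D)/v².
√(D² + v²x²) = √(0.0314² + 0.533² × 26.5²) = 14.12; v² = 0.284089.
t = (14.12 − 0.0314)/0.284089 = 49.6 days (vs. the pure-advection estimate x/v = 49.7 d).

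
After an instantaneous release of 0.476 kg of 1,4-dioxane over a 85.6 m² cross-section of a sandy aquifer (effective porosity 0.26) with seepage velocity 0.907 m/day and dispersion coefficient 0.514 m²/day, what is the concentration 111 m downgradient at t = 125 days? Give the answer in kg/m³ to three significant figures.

For an instantaneous plane source, C(x,t) = M/(n_e·A·√(4πDt)) · exp(−(x−vt)²/(4Dt)), with n_e·A the pore (flow) area.
Plume center vt = 0.907 × 125 = 113.375 m, so the well at 111 m is 2.375 m upgradient of the peak.
√(4πDt) = 28.41 m, giving peak height M/(n_e·A·√(4πDt)) = 0.476/(0.26 × 85.6 × 28.41) = 0.0007528 kg/m³.
(x−vt)²/(4Dt) = (-2.375)²/(4 × 0.514 × 125) = 0.02195; exp(−0.02195) = 0.9783.
C = 0.0007528 × 0.9783 = 0.000736 kg/m³.

0.000736 kg/m³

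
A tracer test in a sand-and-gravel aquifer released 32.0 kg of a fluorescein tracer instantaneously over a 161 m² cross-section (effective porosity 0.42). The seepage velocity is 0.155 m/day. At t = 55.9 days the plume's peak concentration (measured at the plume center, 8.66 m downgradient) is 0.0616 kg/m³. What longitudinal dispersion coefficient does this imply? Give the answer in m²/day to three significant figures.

0.0840 m²/day

At the plume center C_max = M/(n_e·A·√(4πDt)), so D = M²/(4πt·(n_e·A·C_max)²).
n_e·A·C_max = 0.42 × 161 × 0.0616 = 4.165 kg/m.
D = 32.0²/(4π × 55.9 × 4.165²) = 0.0840 m²/day.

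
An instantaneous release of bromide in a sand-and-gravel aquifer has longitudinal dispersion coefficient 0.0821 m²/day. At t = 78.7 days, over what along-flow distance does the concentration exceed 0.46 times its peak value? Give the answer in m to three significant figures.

8.96 m

The plume is Gaussian with σ = √(2Dt) = √(2 × 0.0821 × 78.7) = 3.595 m.
C/C_peak = exp(−Δx²/(2σ²)) = 0.46 ⇒ Δx = σ·√(−2 ln 0.46) = 3.595 × 1.246 = 4.479 m.
Width = 2Δx = 8.96 m.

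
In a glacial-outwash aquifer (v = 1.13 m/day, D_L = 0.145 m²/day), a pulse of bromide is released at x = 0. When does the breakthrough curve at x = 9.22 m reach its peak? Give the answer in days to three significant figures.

8.05 days

For the 1D instantaneous-source solution, setting ∂C/∂t = 0 at fixed x gives v²t² + 2Dt − x² = 0, so t = (√(D² + v²x²) − D)/v².
√(D² + v²x²) = √(0.145² + 1.13² × 9.22²) = 10.42; v² = 1.2769.
t = (10.42 − 0.145)/1.2769 = 8.05 days (vs. the pure-advection estimate x/v = 8.16 d).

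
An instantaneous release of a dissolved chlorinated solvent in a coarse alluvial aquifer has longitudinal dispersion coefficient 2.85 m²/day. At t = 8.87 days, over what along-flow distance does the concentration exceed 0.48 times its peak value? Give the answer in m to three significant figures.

17.2 m

The plume is Gaussian with σ = √(2Dt) = √(2 × 2.85 × 8.87) = 7.110 m.
C/C_peak = exp(−Δx²/(2σ²)) = 0.48 ⇒ Δx = σ·√(−2 ln 0.48) = 7.110 × 1.212 = 8.617 m.
Width = 2Δx = 17.2 m.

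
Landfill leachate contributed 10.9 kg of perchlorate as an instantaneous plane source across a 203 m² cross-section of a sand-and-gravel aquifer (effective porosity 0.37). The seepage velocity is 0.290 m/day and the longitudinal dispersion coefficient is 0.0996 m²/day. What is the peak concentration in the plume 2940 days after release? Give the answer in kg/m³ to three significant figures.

0.00239 kg/m³

The peak of an instantaneous 1D plume sits at x = vt; there the Gaussian factor is 1 and C_max = M/(n_e·A·√(4πDt)), where n_e·A is the pore area the mass is dissolved in.
√(4πDt) = √(4π × 0.0996 × 2940) = 60.66 m, so C_max = 10.9/(0.37 × 203 × 60.66) = 0.00239 kg/m³.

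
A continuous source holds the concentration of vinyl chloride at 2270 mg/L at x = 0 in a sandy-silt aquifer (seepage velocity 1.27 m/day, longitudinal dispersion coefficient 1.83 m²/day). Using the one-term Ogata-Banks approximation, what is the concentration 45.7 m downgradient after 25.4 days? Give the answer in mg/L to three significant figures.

For a continuous step input, C/C₀ ≈ ½·erfc((x−vt)/(2√(Dt))).
vt = 1.27 × 25.4 = 32.258 m and 2√(Dt) = 2√(1.83 × 25.4) = 13.64 m.
Argument (x−vt)/(2√(Dt)) = (45.7 − 32.258)/13.64 = 0.9855; ½·erfc(0.9855) = 0.08170.
C = 2270 × 0.08170 = 185 mg/L.

185 mg/L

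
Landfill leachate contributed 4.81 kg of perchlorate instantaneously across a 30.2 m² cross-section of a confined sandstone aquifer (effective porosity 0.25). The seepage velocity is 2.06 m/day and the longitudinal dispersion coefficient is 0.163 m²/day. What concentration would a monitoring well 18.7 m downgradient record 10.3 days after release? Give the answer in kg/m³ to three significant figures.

0.0540 kg/m³

For an instantaneous plane source, C(x,t) = M/(n_e·A·√(4πDt)) · exp(−(x−vt)²/(4Dt)), with n_e·A the pore (flow) area.
Plume center vt = 2.06 × 10.3 = 21.218 m, so the well at 18.7 m is 2.518 m upgradient of the peak.
√(4πDt) = 4.593 m, giving peak height M/(n_e·A·√(4πDt)) = 4.81/(0.25 × 30.2 × 4.593) = 0.1387 kg/m³.
(x−vt)²/(4Dt) = (-2.518)²/(4 × 0.163 × 10.3) = 0.9441; exp(−0.9441) = 0.3890.
C = 0.1387 × 0.3890 = 0.0540 kg/m³.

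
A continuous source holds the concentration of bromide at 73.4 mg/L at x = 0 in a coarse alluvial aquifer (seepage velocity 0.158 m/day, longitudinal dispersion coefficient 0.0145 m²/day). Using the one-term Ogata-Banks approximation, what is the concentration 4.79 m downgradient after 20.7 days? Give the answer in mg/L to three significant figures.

1.83 mg/L

For a continuous step input, C/C₀ ≈ ½·erfc((x−vt)/(2√(Dt))).
vt = 0.158 × 20.7 = 3.2706 m and 2√(Dt) = 2√(0.0145 × 20.7) = 1.096 m.
Argument (x−vt)/(2√(Dt)) = (4.79 − 3.2706)/1.096 = 1.386; ½·erfc(1.386) = 0.02499.
C = 73.4 × 0.02499 = 1.83 mg/L.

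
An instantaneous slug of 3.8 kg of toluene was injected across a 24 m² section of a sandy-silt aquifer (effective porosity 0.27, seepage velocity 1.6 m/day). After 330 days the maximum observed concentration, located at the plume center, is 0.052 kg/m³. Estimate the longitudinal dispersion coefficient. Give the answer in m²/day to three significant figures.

0.0307 m²/day

At the plume center C_max = M/(n_e·A·√(4πDt)), so D = M²/(4πt·(n_e·A·C_max)²).
n_e·A·C_max = 0.27 × 24 × 0.052 = 0.3370 kg/m.
D = 3.8²/(4π × 330 × 0.3370²) = 0.0307 m²/day.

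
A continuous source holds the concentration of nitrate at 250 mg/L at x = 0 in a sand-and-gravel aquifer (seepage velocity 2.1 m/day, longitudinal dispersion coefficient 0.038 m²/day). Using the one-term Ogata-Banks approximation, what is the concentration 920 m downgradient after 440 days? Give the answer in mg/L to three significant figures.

For a continuous step input, C/C₀ ≈ ½·erfc((x−vt)/(2√(Dt))).
vt = 2.1 × 440 = 924 m and 2√(Dt) = 2√(0.038 × 440) = 8.178 m.
Argument (x−vt)/(2√(Dt)) = (920 − 924)/8.178 = -0.4891; ½·erfc(-0.4891) = 0.7554.
C = 250 × 0.7554 = 189 mg/L.

189 mg/L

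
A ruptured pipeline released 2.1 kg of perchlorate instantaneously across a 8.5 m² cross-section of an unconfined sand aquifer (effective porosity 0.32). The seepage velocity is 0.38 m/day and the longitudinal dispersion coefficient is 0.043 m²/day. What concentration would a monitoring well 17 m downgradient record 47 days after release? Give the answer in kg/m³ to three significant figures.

0.140 kg/m³

For an instantaneous plane source, C(x,t) = M/(n_e·A·√(4πDt)) · exp(−(x−vt)²/(4Dt)), with n_e·A the pore (flow) area.
Plume center vt = 0.38 × 47 = 17.86 m, so the well at 17 m is 0.86 m upgradient of the peak.
√(4πDt) = 5.040 m, giving peak height M/(n_e·A·√(4πDt)) = 2.1/(0.32 × 8.5 × 5.040) = 0.1532 kg/m³.
(x−vt)²/(4Dt) = (-0.86)²/(4 × 0.043 × 47) = 0.09149; exp(−0.09149) = 0.9126.
C = 0.1532 × 0.9126 = 0.140 kg/m³.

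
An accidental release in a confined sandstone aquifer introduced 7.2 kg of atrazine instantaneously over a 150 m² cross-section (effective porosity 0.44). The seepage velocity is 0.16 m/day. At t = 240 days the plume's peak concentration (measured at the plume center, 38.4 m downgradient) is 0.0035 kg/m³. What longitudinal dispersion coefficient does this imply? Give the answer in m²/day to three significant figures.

0.322 m²/day

At the plume center C_max = M/(n_e·A·√(4πDt)), so D = M²/(4πt·(n_e·A·C_max)²).
n_e·A·C_max = 0.44 × 150 × 0.0035 = 0.2310 kg/m.
D = 7.2²/(4π × 240 × 0.2310²) = 0.322 m²/day.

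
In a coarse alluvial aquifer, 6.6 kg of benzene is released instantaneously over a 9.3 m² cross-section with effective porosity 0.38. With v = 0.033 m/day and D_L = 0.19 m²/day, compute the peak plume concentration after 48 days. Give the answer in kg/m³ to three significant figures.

0.174 kg/m³

The peak of an instantaneous 1D plume sits at x = vt; there the Gaussian factor is 1 and C_max = M/(n_e·A·√(4πDt)), where n_e·A is the pore area the mass is dissolved in.
√(4πDt) = √(4π × 0.19 × 48) = 10.71 m, so C_max = 6.6/(0.38 × 9.3 × 10.71) = 0.174 kg/m³.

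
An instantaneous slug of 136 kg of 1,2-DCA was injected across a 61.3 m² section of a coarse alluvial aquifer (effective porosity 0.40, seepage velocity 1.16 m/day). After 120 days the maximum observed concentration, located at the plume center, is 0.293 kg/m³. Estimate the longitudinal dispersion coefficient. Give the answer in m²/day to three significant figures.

0.238 m²/day

At the plume center C_max = M/(n_e·A·√(4πDt)), so D = M²/(4πt·(n_e·A·C_max)²).
n_e·A·C_max = 0.40 × 61.3 × 0.293 = 7.184 kg/m.
D = 136²/(4π × 120 × 7.184²) = 0.238 m²/day.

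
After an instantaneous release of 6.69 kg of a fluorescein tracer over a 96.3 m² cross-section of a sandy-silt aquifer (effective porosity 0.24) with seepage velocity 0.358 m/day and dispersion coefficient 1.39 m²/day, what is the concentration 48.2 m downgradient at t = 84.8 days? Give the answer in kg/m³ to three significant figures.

0.00383 kg/m³

For an instantaneous plane source, C(x,t) = M/(n_e·A·√(4πDt)) · exp(−(x−vt)²/(4Dt)), with n_e·A the pore (flow) area.
Plume center vt = 0.358 × 84.8 = 30.3584 m, so the well at 48.2 m is 17.8416 m downgradient of the peak.
√(4πDt) = 38.49 m, giving peak height M/(n_e·A·√(4πDt)) = 6.69/(0.24 × 96.3 × 38.49) = 0.007520 kg/m³.
(x−vt)²/(4Dt) = (17.8416)²/(4 × 1.39 × 84.8) = 0.6751; exp(−0.6751) = 0.5091.
C = 0.007520 × 0.5091 = 0.00383 kg/m³.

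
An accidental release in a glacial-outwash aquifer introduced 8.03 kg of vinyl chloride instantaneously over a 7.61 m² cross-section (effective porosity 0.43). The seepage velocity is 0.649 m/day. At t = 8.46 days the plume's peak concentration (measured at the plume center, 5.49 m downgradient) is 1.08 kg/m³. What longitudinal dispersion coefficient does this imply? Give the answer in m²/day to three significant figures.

At the plume center C_max = M/(n_e·A·√(4πDt)), so D = M²/(4πt·(n_e·A·C_max)²).
n_e·A·C_max = 0.43 × 7.61 × 1.08 = 3.534 kg/m.
D = 8.03²/(4π × 8.46 × 3.534²) = 0.0486 m²/day.

0.0486 m²/day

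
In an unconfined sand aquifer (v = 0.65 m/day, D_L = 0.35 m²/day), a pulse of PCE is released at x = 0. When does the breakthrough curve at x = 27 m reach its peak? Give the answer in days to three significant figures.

40.7 days

For the 1D instantaneous-source solution, setting ∂C/∂t = 0 at fixed x gives v²t² + 2Dt − x² = 0, so t = (√(D² + v²x²) − D)/v².
√(D² + v²x²) = √(0.35² + 0.65² × 27²) = 17.55; v² = 0.4225.
t = (17.55 − 0.35)/0.4225 = 40.7 days (vs. the pure-advection estimate x/v = 41.5 d).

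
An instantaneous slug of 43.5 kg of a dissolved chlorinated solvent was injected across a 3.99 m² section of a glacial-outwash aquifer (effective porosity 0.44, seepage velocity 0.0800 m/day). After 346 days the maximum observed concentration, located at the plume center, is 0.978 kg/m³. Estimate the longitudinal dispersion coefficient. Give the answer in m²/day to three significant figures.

0.148 m²/day

At the plume center C_max = M/(n_e·A·√(4πDt)), so D = M²/(4πt·(n_e·A·C_max)²).
n_e·A·C_max = 0.44 × 3.99 × 0.978 = 1.717 kg/m.
D = 43.5²/(4π × 346 × 1.717²) = 0.148 m²/day.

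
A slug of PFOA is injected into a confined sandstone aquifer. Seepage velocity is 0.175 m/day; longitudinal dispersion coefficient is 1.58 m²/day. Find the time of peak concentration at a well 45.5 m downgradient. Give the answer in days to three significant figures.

213 days

For the 1D instantaneous-source solution, setting ∂C/∂t = 0 at fixed x gives v²t² + 2Dt − x² = 0, so t = (√(D² + v²x²) − D)/v².
√(D² + v²x²) = √(1.58² + 0.175² × 45.5²) = 8.118; v² = 0.030625.
t = (8.118 − 1.58)/0.030625 = 213 days (vs. the pure-advection estimate x/v = 260 d).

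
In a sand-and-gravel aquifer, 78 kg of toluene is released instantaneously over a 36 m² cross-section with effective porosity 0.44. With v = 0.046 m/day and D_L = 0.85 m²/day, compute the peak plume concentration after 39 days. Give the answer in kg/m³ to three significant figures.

The peak of an instantaneous 1D plume sits at x = vt; there the Gaussian factor is 1 and C_max = M/(n_e·A·√(4πDt)), where n_e·A is the pore area the mass is dissolved in.
√(4πDt) = √(4π × 0.85 × 39) = 20.41 m, so C_max = 78/(0.44 × 36 × 20.41) = 0.241 kg/m³.

0.241 kg/m³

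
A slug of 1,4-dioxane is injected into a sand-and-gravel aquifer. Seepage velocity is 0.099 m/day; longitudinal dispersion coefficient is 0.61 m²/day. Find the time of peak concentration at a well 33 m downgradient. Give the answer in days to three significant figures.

277 days

For the 1D instantaneous-source solution, setting ∂C/∂t = 0 at fixed x gives v²t² + 2Dt − x² = 0, so t = (√(D² + v²x²) − D)/v².
√(D² + v²x²) = √(0.61² + 0.099² × 33²) = 3.323; v² = 0.009801.
t = (3.323 − 0.61)/0.009801 = 277 days (vs. the pure-advection estimate x/v = 333 d).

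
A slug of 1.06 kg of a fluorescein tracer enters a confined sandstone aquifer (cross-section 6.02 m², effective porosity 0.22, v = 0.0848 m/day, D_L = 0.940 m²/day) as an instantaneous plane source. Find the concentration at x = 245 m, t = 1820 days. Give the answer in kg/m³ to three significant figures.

For an instantaneous plane source, C(x,t) = M/(n_e·A·√(4πDt)) · exp(−(x−vt)²/(4Dt)), with n_e·A the pore (flow) area.
Plume center vt = 0.0848 × 1820 = 154.336 m, so the well at 245 m is 90.664 m downgradient of the peak.
√(4πDt) = 146.6 m, giving peak height M/(n_e·A·√(4πDt)) = 1.06/(0.22 × 6.02 × 146.6) = 0.005459 kg/m³.
(x−vt)²/(4Dt) = (90.664)²/(4 × 0.940 × 1820) = 1.201; exp(−1.201) = 0.3009.
C = 0.005459 × 0.3009 = 0.00164 kg/m³.

0.00164 kg/m³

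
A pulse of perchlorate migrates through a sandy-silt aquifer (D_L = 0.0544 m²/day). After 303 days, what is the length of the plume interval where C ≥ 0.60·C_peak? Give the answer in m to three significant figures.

The plume is Gaussian with σ = √(2Dt) = √(2 × 0.0544 × 303) = 5.742 m.
C/C_peak = exp(−Δx²/(2σ²)) = 0.60 ⇒ Δx = σ·√(−2 ln 0.60) = 5.742 × 1.011 = 5.805 m.
Width = 2Δx = 11.6 m.

11.6 m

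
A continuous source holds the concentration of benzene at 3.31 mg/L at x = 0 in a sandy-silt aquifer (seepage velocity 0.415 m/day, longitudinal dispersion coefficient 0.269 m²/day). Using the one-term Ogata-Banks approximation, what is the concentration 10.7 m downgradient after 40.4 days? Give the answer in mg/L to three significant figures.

2.99 mg/L

For a continuous step input, C/C₀ ≈ ½·erfc((x−vt)/(2√(Dt))).
vt = 0.415 × 40.4 = 16.766 m and 2√(Dt) = 2√(0.269 × 40.4) = 6.593 m.
Argument (x−vt)/(2√(Dt)) = (10.7 − 16.766)/6.593 = -0.9201; ½·erfc(-0.9201) = 0.9034.
C = 3.31 × 0.9034 = 2.99 mg/L.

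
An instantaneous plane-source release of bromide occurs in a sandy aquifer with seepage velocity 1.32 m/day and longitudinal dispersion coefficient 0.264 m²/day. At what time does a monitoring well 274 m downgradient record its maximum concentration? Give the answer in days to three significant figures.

207 days

For the 1D instantaneous-source solution, setting ∂C/∂t = 0 at fixed x gives v²t² + 2Dt − x² = 0, so t = (√(D² + v²x²) − D)/v².
√(D² + v²x²) = √(0.264² + 1.32² × 274²) = 361.7; v² = 1.7424.
t = (361.7 − 0.264)/1.7424 = 207 days (vs. the pure-advection estimate x/v = 208 d).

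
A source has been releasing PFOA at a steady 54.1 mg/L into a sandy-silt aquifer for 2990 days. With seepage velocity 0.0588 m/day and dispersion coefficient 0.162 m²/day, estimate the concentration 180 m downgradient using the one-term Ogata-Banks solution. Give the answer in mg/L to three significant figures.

24.2 mg/L

For a continuous step input, C/C₀ ≈ ½·erfc((x−vt)/(2√(Dt))).
vt = 0.0588 × 2990 = 175.812 m and 2√(Dt) = 2√(0.162 × 2990) = 44.02 m.
Argument (x−vt)/(2√(Dt)) = (180 − 175.812)/44.02 = 0.09514; ½·erfc(0.09514) = 0.4465.
C = 54.1 × 0.4465 = 24.2 mg/L.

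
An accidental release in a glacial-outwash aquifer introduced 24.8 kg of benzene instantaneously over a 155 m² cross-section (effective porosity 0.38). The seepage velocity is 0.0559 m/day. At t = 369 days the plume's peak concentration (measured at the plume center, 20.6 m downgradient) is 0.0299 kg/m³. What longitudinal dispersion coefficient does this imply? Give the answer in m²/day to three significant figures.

0.0428 m²/day

At the plume center C_max = M/(n_e·A·√(4πDt)), so D = M²/(4πt·(n_e·A·C_max)²).
n_e·A·C_max = 0.38 × 155 × 0.0299 = 1.761 kg/m.
D = 24.8²/(4π × 369 × 1.761²) = 0.0428 m²/day.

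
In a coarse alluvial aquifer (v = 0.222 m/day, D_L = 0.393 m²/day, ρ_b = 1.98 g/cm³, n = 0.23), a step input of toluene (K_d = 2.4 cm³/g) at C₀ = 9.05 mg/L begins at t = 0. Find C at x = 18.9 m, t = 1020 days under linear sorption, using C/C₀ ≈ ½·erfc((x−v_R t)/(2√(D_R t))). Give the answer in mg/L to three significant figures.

0.747 mg/L

Retardation factor R = 1 + ρ_b·K_d/n = 1 + 1.98 × 2.4/0.23 = 21.66.
Sorption retards both mechanisms: v_R = v/R = 0.01025 m/day, D_R = D/R = 0.01814 m²/day.
v_R·t = 0.01025 × 1020 = 10.455 m; 2√(D_R t) = 8.603 m; argument = (18.9 − 10.455)/8.603 = 0.9816.
C = C₀ × ½·erfc(0.9816) = 9.05 × 0.08254 = 0.747 mg/L.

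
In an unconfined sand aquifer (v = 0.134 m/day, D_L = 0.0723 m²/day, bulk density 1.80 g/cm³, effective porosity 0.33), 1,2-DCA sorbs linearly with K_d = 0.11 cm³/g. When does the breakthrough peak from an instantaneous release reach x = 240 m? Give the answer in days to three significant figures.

2860 days

Retardation factor R = 1 + ρ_b·K_d/n = 1 + 1.80 × 0.11/0.33 = 1.600.
Sorption retards both mechanisms: v_R = v/R = 0.08375 m/day, D_R = D/R = 0.04519 m²/day.
Peak time from v_R²t² + 2D_R t − x² = 0: t = (√(D_R² + v_R²x²) − D_R)/v_R².
√(D_R² + v_R²x²) = √(0.04519² + 0.08375² × 240²) = 20.10; v_R² = 0.007014.
t = (20.10 − 0.04519)/0.007014 = 2860 days.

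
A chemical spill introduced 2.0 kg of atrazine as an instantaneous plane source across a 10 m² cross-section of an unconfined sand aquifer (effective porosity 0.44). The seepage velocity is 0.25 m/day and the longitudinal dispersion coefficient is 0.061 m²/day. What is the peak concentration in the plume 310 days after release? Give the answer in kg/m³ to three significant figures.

0.0295 kg/m³

The peak of an instantaneous 1D plume sits at x = vt; there the Gaussian factor is 1 and C_max = M/(n_e·A·√(4πDt)), where n_e·A is the pore area the mass is dissolved in.
√(4πDt) = √(4π × 0.061 × 310) = 15.42 m, so C_max = 2.0/(0.44 × 10 × 15.42) = 0.0295 kg/m³.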